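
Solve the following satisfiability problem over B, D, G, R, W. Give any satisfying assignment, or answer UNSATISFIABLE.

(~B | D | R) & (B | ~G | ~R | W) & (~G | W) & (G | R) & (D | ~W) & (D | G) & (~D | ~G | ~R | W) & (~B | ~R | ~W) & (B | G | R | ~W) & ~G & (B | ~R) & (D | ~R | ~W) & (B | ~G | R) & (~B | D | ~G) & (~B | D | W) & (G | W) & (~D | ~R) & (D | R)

No satisfying assignment exists.

Case G = True:
  Clause (~G) is falsified — contradiction.
Case G = False:
  (G | R) forces R = True.
  (D | G) forces D = True.
  Clause (~D | ~R) is falsified — contradiction.
Both cases fail, so the formula is unsatisfiable.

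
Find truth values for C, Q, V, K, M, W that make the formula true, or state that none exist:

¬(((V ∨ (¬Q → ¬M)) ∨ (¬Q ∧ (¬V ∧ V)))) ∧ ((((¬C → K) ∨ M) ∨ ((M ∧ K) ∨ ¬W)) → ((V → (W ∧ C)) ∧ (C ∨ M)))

C = True; Q = False; V = False; K = False; M = True; W = False

  ¬(((V ∨ (¬Q → ¬M)) ∨ (¬Q ∧ (¬V ∧ V)))) = True
    (V ∨ (¬Q → ¬M)) ∨ (¬Q ∧ (¬V ∧ V)) = False
      V ∨ (¬Q → ¬M) = False
        ¬Q → ¬M = False
          ¬Q = True
          ¬M = False
      ¬Q ∧ (¬V ∧ V) = False
        ¬Q = True
        ¬V ∧ V = False
          ¬V = True
  (((¬C → K) ∨ M) ∨ ((M ∧ K) ∨ ¬W)) → ((V → (W ∧ C)) ∧ (C ∨ M)) = True
    ((¬C → K) ∨ M) ∨ ((M ∧ K) ∨ ¬W) = True
      (¬C → K) ∨ M = True
        ¬C → K = True
          ¬C = False
      (M ∧ K) ∨ ¬W = True
        M ∧ K = False
        ¬W = True
    (V → (W ∧ C)) ∧ (C ∨ M) = True
      V → (W ∧ C) = True
        W ∧ C = False
      C ∨ M = True
Both conjuncts True, so the formula holds.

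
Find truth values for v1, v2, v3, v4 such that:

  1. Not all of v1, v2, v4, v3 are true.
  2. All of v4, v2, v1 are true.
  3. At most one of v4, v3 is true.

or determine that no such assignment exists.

v1: True, v2: True, v3: False, v4: True

  (1) {v1, v2, v4, v3}: 3/4 true — not all ✓
  (2) {v4, v2, v1}: all 3 true ✓
  (3) {v4, v3}: 1 true — at most one ✓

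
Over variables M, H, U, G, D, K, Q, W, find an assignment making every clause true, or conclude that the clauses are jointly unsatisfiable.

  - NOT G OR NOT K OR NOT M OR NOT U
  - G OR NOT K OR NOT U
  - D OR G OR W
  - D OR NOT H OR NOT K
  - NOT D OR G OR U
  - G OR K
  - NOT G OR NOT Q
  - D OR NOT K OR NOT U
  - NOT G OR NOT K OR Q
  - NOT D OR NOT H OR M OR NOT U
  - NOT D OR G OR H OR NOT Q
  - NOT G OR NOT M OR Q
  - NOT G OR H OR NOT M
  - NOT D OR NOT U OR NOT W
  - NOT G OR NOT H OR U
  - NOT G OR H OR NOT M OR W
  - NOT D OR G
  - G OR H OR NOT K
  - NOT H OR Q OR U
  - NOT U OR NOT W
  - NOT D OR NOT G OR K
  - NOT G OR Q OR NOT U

M: False, H: False, U: False, G: True, D: False, K: False, Q: False, W: False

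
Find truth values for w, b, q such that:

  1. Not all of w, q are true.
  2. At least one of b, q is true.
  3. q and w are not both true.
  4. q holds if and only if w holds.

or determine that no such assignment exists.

w = False, b = True, q = False

  (1) {w, q}: 0/2 true — not all ✓
  (2) {b, q}: 1 true — at least one ✓
  (3) q=F, w=F — not both ✓
  (4) q=F, w=F — same ✓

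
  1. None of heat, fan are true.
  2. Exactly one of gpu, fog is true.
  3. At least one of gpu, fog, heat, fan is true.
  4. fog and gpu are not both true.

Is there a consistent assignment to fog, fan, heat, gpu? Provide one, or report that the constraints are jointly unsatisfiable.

fog = True, fan = False, heat = False, gpu = False

  (1) {heat, fan}: 0 true — none ✓
  (2) {gpu, fog}: 1 true — exactly one ✓
  (3) {gpu, fog, heat, fan}: 1 true — at least one ✓
  (4) fog=T, gpu=F — not both ✓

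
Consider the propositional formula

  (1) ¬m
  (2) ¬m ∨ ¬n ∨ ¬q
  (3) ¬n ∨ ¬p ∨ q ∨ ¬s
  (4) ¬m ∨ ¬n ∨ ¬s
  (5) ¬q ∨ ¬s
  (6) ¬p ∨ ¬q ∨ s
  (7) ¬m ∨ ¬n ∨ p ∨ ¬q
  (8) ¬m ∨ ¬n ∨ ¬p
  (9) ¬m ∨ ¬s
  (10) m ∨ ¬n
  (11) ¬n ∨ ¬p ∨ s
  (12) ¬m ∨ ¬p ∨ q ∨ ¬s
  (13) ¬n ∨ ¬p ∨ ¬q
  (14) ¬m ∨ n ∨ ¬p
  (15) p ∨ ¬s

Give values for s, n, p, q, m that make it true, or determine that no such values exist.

s = False, n = False, p = True, q = False, m = False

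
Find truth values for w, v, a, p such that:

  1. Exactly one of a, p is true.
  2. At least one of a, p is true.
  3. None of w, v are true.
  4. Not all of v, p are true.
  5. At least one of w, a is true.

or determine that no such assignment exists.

w=F; v=F; a=T; p=F

  (1) {a, p}: 1 true — exactly one ✓
  (2) {a, p}: 1 true — at least one ✓
  (3) {w, v}: 0 true — none ✓
  (4) {v, p}: 0/2 true — not all ✓
  (5) {w, a}: 1 true — at least one ✓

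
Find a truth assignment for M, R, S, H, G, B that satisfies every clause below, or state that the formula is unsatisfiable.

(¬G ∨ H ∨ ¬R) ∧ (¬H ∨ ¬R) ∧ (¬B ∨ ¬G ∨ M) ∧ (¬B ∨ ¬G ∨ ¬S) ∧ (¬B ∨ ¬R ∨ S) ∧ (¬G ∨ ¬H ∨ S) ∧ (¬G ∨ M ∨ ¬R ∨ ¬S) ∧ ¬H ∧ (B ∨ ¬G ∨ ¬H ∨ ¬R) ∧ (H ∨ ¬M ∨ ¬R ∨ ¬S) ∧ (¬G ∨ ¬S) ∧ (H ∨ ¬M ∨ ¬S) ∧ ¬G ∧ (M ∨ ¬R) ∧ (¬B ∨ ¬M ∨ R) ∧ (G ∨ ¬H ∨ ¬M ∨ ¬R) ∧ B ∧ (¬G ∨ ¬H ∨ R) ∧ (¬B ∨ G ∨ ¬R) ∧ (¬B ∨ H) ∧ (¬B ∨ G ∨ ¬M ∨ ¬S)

Unsatisfiable

Case B = True:
  (¬H) forces H = False.
  Clause (¬B ∨ H) is falsified — contradiction.
Case B = False:
  Clause (B) is falsified — contradiction.
Both cases fail, so the formula is unsatisfiable.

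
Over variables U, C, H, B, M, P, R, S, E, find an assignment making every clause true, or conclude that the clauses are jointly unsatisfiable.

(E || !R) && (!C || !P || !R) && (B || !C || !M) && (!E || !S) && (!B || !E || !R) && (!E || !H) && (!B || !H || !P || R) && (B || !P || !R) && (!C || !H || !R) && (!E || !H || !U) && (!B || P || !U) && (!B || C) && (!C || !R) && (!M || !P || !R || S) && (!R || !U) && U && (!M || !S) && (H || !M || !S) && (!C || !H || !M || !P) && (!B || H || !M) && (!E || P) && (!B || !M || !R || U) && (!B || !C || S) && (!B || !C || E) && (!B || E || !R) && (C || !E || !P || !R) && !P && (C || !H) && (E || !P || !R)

Unit clause (U) forces U = True.
Unit clause (!P) forces P = False.
In (!B || P || !U) only !B is left, so B = False.
In (!R || !U) only !R is left, so R = False.
In (!E || P) only !E is left, so E = False.
Set C = True.
  then (B || !C || !M) forces M = False.
Set H = True.
Set S = True.
All clauses satisfied.

U = True, C = True, H = True, B = False, M = False, P = False, R = False, S = True, E = False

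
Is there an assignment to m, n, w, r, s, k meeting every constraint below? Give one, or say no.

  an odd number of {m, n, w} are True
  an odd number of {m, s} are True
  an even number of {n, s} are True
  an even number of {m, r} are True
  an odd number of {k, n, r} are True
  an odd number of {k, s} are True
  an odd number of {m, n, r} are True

m = False, n = True, w = False, r = False, s = True, k = False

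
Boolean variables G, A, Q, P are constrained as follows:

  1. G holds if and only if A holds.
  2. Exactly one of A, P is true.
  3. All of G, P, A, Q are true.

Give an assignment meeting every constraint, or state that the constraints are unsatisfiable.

The formula is unsatisfiable.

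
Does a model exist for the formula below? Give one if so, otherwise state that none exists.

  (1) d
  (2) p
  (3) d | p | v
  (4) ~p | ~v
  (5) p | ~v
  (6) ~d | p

d=T; p=T; v=F

Unit clause (d) forces d = True.
Unit clause (p) forces p = True.
In (~p | ~v) only ~v is left, so v = False.
All clauses satisfied.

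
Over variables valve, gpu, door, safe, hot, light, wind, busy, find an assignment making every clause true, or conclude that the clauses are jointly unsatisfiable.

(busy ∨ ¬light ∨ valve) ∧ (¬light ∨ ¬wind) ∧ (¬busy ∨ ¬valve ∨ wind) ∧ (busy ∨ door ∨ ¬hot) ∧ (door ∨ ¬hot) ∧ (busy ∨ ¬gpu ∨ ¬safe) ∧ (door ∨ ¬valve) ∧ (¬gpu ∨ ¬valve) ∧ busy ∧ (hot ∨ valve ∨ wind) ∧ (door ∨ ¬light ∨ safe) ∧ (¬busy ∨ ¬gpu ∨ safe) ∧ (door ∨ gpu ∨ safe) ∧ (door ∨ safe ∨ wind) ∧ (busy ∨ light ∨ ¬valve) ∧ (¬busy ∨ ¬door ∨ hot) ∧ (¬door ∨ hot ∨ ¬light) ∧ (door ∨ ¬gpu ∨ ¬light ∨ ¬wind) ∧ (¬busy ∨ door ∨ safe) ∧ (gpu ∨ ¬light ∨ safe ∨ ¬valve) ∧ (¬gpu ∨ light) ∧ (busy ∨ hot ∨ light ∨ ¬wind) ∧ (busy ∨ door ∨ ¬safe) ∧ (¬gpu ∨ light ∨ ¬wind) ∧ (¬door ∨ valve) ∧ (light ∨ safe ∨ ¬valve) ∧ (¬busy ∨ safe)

Unit clause (busy) forces busy = True.
In (¬busy ∨ safe) only safe is left, so safe = True.
Set valve = True.
  then (¬busy ∨ ¬valve ∨ wind) forces wind = True.
  then (door ∨ ¬valve) forces door = True.
  then (¬gpu ∨ ¬valve) forces gpu = False.
  then (¬busy ∨ ¬door ∨ hot) forces hot = True.
  then (¬light ∨ ¬wind) forces light = False.
All clauses satisfied.

valve: True, gpu: False, door: True, safe: True, hot: True, light: False, wind: True, busy: True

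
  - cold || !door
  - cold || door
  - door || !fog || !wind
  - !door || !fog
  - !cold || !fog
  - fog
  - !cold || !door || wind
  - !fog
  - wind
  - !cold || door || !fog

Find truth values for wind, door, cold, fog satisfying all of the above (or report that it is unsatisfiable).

Case fog = True:
  Clause (!fog) is falsified — contradiction.
Case fog = False:
  Clause (fog) is falsified — contradiction.
Both cases fail, so the formula is unsatisfiable.

No satisfying assignment exists.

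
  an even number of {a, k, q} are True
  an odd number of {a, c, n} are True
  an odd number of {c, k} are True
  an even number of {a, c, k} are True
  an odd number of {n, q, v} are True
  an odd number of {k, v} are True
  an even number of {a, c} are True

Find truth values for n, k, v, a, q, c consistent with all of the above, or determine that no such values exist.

n = True, k = False, v = True, a = True, q = True, c = True

{a, k, q}: 2 true → even ✓
{a, c, n}: 3 true → odd ✓
{c, k}: 1 true → odd ✓
{a, c, k}: 2 true → even ✓
{n, q, v}: 3 true → odd ✓
{k, v}: 1 true → odd ✓
{a, c}: 2 true → even ✓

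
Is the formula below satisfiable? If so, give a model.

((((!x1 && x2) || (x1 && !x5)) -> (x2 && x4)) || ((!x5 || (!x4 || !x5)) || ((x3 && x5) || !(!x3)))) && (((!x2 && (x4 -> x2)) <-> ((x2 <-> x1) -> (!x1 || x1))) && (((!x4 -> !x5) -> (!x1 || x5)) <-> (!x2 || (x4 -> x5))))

x1 = True; x2 = False; x3 = False; x4 = False; x5 = True

  (((!x1 && x2) || (x1 && !x5)) -> (x2 && x4)) || ((!x5 || (!x4 || !x5)) || ((x3 && x5) || !(!x3))) = True
    ((!x1 && x2) || (x1 && !x5)) -> (x2 && x4) = True
      (!x1 && x2) || (x1 && !x5) = False
        !x1 && x2 = False
          !x1 = False
        x1 && !x5 = False
          !x5 = False
      x2 && x4 = False
    (!x5 || (!x4 || !x5)) || ((x3 && x5) || !(!x3)) = True
      !x5 || (!x4 || !x5) = True
        !x5 = False
        !x4 || !x5 = True
          !x4 = True
          !x5 = False
      (x3 && x5) || !(!x3) = False
        x3 && x5 = False
        !(!x3) = False
          !x3 = True
  ((!x2 && (x4 -> x2)) <-> ((x2 <-> x1) -> (!x1 || x1))) && (((!x4 -> !x5) -> (!x1 || x5)) <-> (!x2 || (x4 -> x5))) = True
    (!x2 && (x4 -> x2)) <-> ((x2 <-> x1) -> (!x1 || x1)) = True
      !x2 && (x4 -> x2) = True
        !x2 = True
        x4 -> x2 = True
      (x2 <-> x1) -> (!x1 || x1) = True
        x2 <-> x1 = False
        !x1 || x1 = True
          !x1 = False
    ((!x4 -> !x5) -> (!x1 || x5)) <-> (!x2 || (x4 -> x5)) = True
      (!x4 -> !x5) -> (!x1 || x5) = True
        !x4 -> !x5 = False
          !x4 = True
          !x5 = False
        !x1 || x5 = True
          !x1 = False
      !x2 || (x4 -> x5) = True
        !x2 = True
        x4 -> x5 = True
Both conjuncts True, so the formula holds.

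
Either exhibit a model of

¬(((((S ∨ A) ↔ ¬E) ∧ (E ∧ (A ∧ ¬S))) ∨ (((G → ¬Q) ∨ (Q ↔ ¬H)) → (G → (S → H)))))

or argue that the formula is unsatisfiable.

E=F, A=T, H=F, S=T, G=T, Q=F

  ¬(((((S ∨ A) ↔ ¬E) ∧ (E ∧ (A ∧ ¬S))) ∨ (((G → ¬Q) ∨ (Q ↔ ¬H)) → (G → (S → H))))) = True
    (((S ∨ A) ↔ ¬E) ∧ (E ∧ (A ∧ ¬S))) ∨ (((G → ¬Q) ∨ (Q ↔ ¬H)) → (G → (S → H))) = False
      ((S ∨ A) ↔ ¬E) ∧ (E ∧ (A ∧ ¬S)) = False
        (S ∨ A) ↔ ¬E = True
          S ∨ A = True
          ¬E = True
        E ∧ (A ∧ ¬S) = False
          A ∧ ¬S = False
            ¬S = False
      ((G → ¬Q) ∨ (Q ↔ ¬H)) → (G → (S → H)) = False
        (G → ¬Q) ∨ (Q ↔ ¬H) = True
          G → ¬Q = True
            ¬Q = True
          Q ↔ ¬H = False
            ¬H = True
        G → (S → H) = False
          S → H = False
The formula evaluates to True.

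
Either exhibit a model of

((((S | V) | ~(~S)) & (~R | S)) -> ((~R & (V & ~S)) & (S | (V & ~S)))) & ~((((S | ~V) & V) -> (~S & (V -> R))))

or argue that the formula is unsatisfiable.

Case S = True: the conjunct (((S | V) | ~(~S)) & (~R | S)) -> ((~R & (V & ~S)) & (S | (V & ~S))) becomes (True & True) -> (False & True) = False.
Case S = False: the formula simplifies to ((V & ~R) -> ((~R & V) & V)) & ~(((~V & V) -> (V -> R))).
  V = True: the conjunct ~(((~V & V) -> (V -> R))) becomes ~((False -> R)) = False.
  V = False: the conjunct ~(((~V & V) -> (V -> R))) becomes ~((False -> True)) = False.
Both cases fail — unsatisfiable.

Unsatisfiable — no assignment works.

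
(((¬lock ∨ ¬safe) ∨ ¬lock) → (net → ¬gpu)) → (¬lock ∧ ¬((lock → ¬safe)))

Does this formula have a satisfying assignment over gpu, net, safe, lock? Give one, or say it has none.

gpu=T, net=T, safe=F, lock=F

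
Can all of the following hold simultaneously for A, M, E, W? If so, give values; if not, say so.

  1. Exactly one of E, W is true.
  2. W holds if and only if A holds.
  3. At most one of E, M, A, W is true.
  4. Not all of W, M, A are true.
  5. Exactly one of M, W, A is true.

Case A = True:
  (2) with A=T forces W = True.
  Constraint (3) is violated (A=T, W=T) — contradiction.
Case A = False:
  (2) with A=F forces W = False.
  (1) with W=F forces E = True.
  (3) with E=T forces M = False.
  Constraint (5) is violated (M=F, W=F, A=F) — contradiction.
Both cases fail — unsatisfiable.

UNSATISFIABLE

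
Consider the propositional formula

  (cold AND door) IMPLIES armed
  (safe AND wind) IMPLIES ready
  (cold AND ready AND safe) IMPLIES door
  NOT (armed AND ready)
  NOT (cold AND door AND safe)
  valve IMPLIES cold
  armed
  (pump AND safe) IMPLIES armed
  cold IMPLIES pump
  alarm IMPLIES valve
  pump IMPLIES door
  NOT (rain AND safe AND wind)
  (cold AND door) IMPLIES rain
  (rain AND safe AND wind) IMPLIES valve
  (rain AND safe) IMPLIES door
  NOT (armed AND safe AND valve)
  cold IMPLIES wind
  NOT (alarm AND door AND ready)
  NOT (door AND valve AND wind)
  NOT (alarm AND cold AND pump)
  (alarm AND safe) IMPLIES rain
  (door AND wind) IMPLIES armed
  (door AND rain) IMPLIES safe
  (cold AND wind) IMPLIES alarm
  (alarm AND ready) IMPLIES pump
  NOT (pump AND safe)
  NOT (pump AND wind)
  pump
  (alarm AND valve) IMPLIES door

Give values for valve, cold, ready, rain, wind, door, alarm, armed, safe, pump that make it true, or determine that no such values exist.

Unit clause (pump) forces pump = True.
In (NOT pump OR NOT safe) only NOT safe is left, so safe = False.
In (NOT pump OR NOT wind) only NOT wind is left, so wind = False.
In (NOT cold OR wind) only NOT cold is left, so cold = False.
Unit clause (armed) forces armed = True.
In (door OR NOT pump) only door is left, so door = True.
In (cold OR NOT valve) only NOT valve is left, so valve = False.
In (NOT alarm OR valve) only NOT alarm is left, so alarm = False.
In (NOT door OR NOT rain OR safe) only NOT rain is left, so rain = False.
In (NOT armed OR NOT ready) only NOT ready is left, so ready = False.
All clauses satisfied.

valve: False, cold: False, ready: False, rain: False, wind: False, door: True, alarm: False, armed: True, safe: False, pump: True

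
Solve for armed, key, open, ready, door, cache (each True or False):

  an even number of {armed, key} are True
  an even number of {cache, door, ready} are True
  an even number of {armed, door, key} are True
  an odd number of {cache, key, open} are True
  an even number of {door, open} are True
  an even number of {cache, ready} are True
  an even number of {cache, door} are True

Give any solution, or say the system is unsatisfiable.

armed = True, key = True, open = False, ready = False, door = False, cache = False

{armed, key}: 2 true → even ✓
{cache, door, ready}: 0 true → even ✓
{armed, door, key}: 2 true → even ✓
{cache, key, open}: 1 true → odd ✓
{door, open}: 0 true → even ✓
{cache, ready}: 0 true → even ✓
{cache, door}: 0 true → even ✓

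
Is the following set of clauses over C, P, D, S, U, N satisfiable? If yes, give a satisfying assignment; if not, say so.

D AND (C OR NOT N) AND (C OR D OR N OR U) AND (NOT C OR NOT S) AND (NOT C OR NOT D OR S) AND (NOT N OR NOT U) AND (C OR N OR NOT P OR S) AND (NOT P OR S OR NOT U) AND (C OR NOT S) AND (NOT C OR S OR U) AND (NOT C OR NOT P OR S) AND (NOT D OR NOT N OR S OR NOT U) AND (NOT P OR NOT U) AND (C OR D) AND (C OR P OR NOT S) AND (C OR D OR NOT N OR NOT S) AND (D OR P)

Unit clause (D) forces D = True.
Try C = True:
  (NOT C OR NOT S) forces S = False.
  clause (NOT C OR NOT D OR S) is falsified — backtrack.
So C = False.
  then (C OR NOT N) forces N = False.
  then (C OR NOT S) forces S = False.
  then (C OR N OR NOT P OR S) forces P = False.
Set U = True.
All clauses satisfied.

C: False; P: False; D: True; S: False; U: True; N: False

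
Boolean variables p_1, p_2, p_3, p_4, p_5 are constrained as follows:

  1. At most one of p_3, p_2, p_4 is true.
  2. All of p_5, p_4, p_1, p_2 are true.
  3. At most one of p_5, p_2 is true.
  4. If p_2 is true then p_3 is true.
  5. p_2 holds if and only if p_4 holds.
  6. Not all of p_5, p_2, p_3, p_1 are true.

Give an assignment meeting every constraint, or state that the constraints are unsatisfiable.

Case p_2 = True:
  (1) with p_2=T forces p_3 = False.
  Constraint (4) is violated (p_2=T, p_3=F) — contradiction.
Case p_2 = False:
  Constraint (2) is violated (p_2=F) — contradiction.
Both cases fail — unsatisfiable.

Unsatisfiable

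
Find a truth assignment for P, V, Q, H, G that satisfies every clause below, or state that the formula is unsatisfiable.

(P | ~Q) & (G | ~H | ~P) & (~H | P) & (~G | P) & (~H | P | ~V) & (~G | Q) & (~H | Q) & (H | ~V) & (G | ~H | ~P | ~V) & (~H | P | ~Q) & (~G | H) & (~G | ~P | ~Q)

P = True, V = False, Q = False, H = False, G = False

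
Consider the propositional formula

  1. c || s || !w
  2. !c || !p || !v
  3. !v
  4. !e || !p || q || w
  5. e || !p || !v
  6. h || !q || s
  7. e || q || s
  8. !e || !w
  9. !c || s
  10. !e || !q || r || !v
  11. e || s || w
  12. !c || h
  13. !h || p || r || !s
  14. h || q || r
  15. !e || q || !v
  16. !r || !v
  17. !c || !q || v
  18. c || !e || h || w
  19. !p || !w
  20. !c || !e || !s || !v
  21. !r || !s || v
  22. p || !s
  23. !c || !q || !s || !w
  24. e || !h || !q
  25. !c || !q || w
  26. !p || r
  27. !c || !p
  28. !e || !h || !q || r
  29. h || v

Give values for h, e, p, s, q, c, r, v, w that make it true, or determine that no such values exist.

Unit clause (!v) forces v = False.
In (h || v) only h is left, so h = True.
Try e = False:
  (e || !h || !q) forces q = False.
  (e || q || s) forces s = True.
  (!r || !s || v) forces r = False.
  (!h || p || r || !s) forces p = True.
  clause (!p || r) is falsified — backtrack.
So e = True.
  then (!e || !w) forces w = False.
Set p = True.
  then (!e || !p || q || w) forces q = True.
  then (!c || !q || v) forces c = False.
  then (!p || r) forces r = True.
  then (!r || !s || v) forces s = False.
All clauses satisfied.

h = True, e = True, p = True, s = False, q = True, c = False, r = True, v = False, w = False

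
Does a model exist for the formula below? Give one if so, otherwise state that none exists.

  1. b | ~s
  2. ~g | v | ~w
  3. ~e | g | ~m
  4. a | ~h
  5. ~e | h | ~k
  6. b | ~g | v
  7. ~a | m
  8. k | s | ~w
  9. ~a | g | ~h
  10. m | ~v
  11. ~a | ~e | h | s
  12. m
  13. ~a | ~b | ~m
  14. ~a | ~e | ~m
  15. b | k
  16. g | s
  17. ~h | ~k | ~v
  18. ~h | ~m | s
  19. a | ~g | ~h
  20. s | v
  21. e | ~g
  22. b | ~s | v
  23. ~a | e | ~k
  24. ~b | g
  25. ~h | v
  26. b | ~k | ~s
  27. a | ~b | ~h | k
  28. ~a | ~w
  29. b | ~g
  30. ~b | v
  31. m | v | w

h=F, a=F, s=T, b=T, g=T, e=T, v=T, m=T, k=F, w=F

Unit clause (m) forces m = True.
Set h = False.
Try a = True:
  (~a | ~b | ~m) forces b = False.
  (b | ~s) forces s = False.
  (~a | ~e | h | s) forces e = False.
  (b | k) forces k = True.
  clause (~a | e | ~k) is falsified — backtrack.
So a = False.
Set s = True.
  then (b | ~s) forces b = True.
  then (~b | g) forces g = True.
  then (~b | v) forces v = True.
  then (e | ~g) forces e = True.
  then (~e | h | ~k) forces k = False.
Set w = False.
All clauses satisfied.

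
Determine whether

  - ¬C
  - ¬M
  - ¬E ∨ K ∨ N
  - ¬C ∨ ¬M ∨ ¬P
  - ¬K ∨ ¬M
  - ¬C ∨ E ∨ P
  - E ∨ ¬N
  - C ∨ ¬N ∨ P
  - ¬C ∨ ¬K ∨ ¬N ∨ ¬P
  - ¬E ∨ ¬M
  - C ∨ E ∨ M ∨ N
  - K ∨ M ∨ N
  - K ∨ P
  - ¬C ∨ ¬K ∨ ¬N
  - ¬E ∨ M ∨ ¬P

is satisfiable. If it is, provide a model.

P = False; C = False; M = False; K = True; N = False; E = True

Unit clause (¬C) forces C = False.
Unit clause (¬M) forces M = False.
Try P = True:
  (¬E ∨ M ∨ ¬P) forces E = False.
  (E ∨ ¬N) forces N = False.
  clause (C ∨ E ∨ M ∨ N) is falsified — backtrack.
So P = False.
  then (C ∨ ¬N ∨ P) forces N = False.
  then (C ∨ E ∨ M ∨ N) forces E = True.
  then (K ∨ M ∨ N) forces K = True.
All clauses satisfied.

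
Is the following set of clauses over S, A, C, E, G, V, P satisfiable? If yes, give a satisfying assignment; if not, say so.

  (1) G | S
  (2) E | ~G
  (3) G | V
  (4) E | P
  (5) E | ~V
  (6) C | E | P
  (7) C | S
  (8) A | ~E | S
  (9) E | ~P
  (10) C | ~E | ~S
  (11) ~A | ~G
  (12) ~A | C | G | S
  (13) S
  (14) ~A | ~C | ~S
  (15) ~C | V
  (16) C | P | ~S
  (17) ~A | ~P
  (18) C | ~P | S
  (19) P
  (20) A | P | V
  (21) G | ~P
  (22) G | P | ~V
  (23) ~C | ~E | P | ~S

Unit clause (S) forces S = True.
Unit clause (P) forces P = True.
In (G | ~P) only G is left, so G = True.
In (E | ~G) only E is left, so E = True.
In (C | ~E | ~S) only C is left, so C = True.
In (~A | ~G) only ~A is left, so A = False.
In (~C | V) only V is left, so V = True.
All clauses satisfied.

S=T; A=F; C=T; E=T; G=T; V=T; P=T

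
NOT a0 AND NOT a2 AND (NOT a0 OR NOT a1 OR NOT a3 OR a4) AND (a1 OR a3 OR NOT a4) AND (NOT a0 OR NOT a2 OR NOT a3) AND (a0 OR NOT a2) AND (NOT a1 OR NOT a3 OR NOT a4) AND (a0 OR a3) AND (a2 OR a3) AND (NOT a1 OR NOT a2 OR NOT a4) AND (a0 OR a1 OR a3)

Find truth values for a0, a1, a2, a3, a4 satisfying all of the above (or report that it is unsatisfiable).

Unit clause (NOT a0) forces a0 = False.
Unit clause (NOT a2) forces a2 = False.
In (a0 OR a3) only a3 is left, so a3 = True.
Set a1 = True.
  then (NOT a1 OR NOT a3 OR NOT a4) forces a4 = False.
All clauses satisfied.

a0: False, a1: True, a2: False, a3: True, a4: False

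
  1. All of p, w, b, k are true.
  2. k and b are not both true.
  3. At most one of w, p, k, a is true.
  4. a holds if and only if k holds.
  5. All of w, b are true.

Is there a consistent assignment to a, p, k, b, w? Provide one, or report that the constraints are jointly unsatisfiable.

Case p = True:
  (1) forces w = True.
  Constraint (3) is violated (w=T, p=T) — contradiction.
Case p = False:
  Constraint (1) is violated (p=F) — contradiction.
Both cases fail — unsatisfiable.

UNSATISFIABLE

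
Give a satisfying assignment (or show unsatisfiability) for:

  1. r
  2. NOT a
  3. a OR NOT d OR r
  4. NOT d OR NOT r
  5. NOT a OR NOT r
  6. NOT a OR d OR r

a = False; d = False; r = True

Unit clause (r) forces r = True.
Unit clause (NOT a) forces a = False.
In (NOT d OR NOT r) only NOT d is left, so d = False.
All clauses satisfied.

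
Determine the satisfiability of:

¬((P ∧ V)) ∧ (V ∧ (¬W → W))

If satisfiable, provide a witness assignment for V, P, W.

V: True; P: False; W: True

  ¬((P ∧ V)) = True
    P ∧ V = False
  V ∧ (¬W → W) = True
    ¬W → W = True
      ¬W = False
Both conjuncts True, so the formula holds.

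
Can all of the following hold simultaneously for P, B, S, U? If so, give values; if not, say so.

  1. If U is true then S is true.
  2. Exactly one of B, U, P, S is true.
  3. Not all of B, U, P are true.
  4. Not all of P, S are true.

P = False; B = True; S = False; U = False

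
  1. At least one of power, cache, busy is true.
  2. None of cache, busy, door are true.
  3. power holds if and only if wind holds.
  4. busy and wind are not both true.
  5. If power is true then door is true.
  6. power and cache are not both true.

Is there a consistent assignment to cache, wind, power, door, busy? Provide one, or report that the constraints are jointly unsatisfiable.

Case cache = True:
  Constraint (2) is violated (cache=T) — contradiction.
Case cache = False:
  (2) forces busy = False.
  (1) with cache=F, busy=F forces power = True.
  (2) forces door = False.
  Constraint (5) is violated (power=T, door=F) — contradiction.
Both cases fail — unsatisfiable.

Unsatisfiable — no assignment works.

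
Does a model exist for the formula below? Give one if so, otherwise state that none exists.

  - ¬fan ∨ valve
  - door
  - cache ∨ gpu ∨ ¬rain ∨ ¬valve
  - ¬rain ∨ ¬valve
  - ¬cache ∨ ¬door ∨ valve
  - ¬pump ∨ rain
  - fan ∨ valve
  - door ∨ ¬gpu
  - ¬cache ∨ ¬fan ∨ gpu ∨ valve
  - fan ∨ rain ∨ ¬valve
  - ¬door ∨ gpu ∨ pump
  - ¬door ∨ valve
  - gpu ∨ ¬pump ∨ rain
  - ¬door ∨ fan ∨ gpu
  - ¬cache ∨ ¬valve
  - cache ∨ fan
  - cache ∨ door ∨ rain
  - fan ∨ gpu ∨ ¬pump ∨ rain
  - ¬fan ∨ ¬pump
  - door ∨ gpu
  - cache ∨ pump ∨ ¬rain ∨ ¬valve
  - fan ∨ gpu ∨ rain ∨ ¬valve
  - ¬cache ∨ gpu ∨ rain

Unit clause (door) forces door = True.
In (¬door ∨ valve) only valve is left, so valve = True.
In (¬cache ∨ ¬valve) only ¬cache is left, so cache = False.
In (cache ∨ fan) only fan is left, so fan = True.
In (¬fan ∨ ¬pump) only ¬pump is left, so pump = False.
In (cache ∨ pump ∨ ¬rain ∨ ¬valve) only ¬rain is left, so rain = False.
In (¬door ∨ gpu ∨ pump) only gpu is left, so gpu = True.
All clauses satisfied.

gpu = True, fan = True, cache = False, rain = False, pump = False, door = True, valve = True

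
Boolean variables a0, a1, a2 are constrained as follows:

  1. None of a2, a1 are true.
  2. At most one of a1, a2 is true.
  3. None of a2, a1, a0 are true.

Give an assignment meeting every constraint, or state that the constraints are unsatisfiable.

a0: False, a1: False, a2: False

  (1) {a2, a1}: 0 true — none ✓
  (2) {a1, a2}: 0 true — at most one ✓
  (3) {a2, a1, a0}: 0 true — none ✓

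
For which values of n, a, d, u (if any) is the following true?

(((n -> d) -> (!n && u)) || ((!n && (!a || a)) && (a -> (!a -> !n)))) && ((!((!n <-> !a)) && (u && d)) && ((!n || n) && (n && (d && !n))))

Case n = True: the conjunct !n is False.
Case n = False: the conjunct n is False.
Both cases fail — unsatisfiable.

UNSATISFIABLE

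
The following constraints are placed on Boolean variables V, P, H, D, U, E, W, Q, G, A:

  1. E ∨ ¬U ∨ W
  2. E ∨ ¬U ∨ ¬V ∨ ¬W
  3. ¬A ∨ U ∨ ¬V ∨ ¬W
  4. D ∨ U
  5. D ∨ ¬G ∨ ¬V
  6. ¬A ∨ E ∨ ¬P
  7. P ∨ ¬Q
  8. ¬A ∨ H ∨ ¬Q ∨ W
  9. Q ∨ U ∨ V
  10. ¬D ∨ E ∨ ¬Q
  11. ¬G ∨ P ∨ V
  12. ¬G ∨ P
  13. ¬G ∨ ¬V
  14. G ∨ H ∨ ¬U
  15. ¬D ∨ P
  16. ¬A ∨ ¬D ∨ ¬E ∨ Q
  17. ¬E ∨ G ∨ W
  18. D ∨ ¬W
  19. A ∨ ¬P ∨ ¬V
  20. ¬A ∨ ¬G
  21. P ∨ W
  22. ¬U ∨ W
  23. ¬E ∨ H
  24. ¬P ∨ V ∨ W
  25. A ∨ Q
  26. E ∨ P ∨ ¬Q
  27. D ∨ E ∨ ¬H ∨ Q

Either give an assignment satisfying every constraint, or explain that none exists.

V: False, P: True, H: True, D: True, U: True, E: True, W: True, Q: True, G: False, A: True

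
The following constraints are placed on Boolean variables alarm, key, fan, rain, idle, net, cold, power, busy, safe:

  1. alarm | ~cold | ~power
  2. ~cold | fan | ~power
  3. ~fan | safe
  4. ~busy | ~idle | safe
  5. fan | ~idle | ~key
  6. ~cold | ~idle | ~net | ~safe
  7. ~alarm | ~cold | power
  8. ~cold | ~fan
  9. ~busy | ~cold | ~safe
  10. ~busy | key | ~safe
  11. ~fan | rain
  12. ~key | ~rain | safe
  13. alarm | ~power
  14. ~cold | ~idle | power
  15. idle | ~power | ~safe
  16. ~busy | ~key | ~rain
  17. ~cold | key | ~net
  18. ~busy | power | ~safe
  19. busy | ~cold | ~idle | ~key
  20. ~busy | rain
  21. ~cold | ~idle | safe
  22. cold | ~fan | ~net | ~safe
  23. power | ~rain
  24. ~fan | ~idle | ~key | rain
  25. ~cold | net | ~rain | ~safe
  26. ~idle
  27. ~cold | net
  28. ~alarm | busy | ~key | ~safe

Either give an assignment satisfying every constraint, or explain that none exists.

alarm = False, key = True, fan = False, rain = False, idle = False, net = False, cold = False, power = False, busy = False, safe = False

Unit clause (~idle) forces idle = False.
Set alarm = False.
  then (alarm | ~power) forces power = False.
  then (power | ~rain) forces rain = False.
  then (~fan | rain) forces fan = False.
  then (~busy | rain) forces busy = False.
Set key = True.
Set net = False.
  then (~cold | net) forces cold = False.
Set safe = False.
All clauses satisfied.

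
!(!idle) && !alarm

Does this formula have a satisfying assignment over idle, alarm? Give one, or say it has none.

idle=T; alarm=F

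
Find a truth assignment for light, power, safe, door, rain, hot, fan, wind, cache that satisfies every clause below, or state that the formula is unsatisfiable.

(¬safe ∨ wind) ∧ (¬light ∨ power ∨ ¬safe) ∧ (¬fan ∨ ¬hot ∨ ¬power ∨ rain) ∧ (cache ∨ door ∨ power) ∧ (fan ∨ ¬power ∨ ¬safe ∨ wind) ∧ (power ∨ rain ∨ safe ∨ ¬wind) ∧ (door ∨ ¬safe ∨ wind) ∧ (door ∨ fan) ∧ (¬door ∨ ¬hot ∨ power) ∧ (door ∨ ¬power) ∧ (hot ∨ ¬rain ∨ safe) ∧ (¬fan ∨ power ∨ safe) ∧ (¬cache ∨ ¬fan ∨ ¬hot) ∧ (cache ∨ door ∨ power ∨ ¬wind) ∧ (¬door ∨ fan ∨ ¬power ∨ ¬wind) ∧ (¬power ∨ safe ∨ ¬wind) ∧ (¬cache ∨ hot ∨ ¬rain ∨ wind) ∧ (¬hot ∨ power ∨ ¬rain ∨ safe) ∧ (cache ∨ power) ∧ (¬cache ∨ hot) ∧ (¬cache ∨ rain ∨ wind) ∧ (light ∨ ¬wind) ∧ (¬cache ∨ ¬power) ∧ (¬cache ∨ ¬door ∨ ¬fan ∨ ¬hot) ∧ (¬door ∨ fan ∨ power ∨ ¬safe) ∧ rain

Unit clause (rain) forces rain = True.
Set light = False.
  then (light ∨ ¬wind) forces wind = False.
  then (¬safe ∨ wind) forces safe = False.
  then (hot ∨ ¬rain ∨ safe) forces hot = True.
  then (¬hot ∨ power ∨ ¬rain ∨ safe) forces power = True.
  then (¬cache ∨ ¬power) forces cache = False.
  then (door ∨ ¬power) forces door = True.
Set fan = False.
All clauses satisfied.

light: False, power: True, safe: False, door: True, rain: True, hot: True, fan: False, wind: False, cache: False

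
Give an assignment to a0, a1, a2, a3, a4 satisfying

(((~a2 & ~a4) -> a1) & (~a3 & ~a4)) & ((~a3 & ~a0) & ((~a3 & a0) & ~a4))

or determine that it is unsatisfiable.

Unsatisfiable

Case a0 = True: the conjunct ~a0 is False.
Case a0 = False: the conjunct a0 is False.
Both cases fail — unsatisfiable.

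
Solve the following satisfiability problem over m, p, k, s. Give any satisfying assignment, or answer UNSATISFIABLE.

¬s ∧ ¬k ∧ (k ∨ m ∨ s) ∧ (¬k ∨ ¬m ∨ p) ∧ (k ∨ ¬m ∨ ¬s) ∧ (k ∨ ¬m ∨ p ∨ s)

m = True, p = True, k = False, s = False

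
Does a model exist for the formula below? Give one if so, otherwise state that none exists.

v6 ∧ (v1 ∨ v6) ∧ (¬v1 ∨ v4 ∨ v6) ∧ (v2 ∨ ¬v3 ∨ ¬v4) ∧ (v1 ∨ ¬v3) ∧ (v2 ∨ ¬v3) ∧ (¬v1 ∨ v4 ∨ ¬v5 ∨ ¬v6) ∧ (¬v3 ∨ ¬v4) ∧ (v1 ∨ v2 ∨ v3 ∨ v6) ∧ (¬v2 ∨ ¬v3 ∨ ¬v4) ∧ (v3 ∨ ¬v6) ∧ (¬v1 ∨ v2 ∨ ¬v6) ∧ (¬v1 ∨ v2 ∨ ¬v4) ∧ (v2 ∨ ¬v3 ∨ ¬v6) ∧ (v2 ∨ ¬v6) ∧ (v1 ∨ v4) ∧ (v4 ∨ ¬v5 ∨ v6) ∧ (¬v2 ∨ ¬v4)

v1 = True; v2 = True; v3 = True; v4 = False; v5 = False; v6 = True

Unit clause (v6) forces v6 = True.
In (v3 ∨ ¬v6) only v3 is left, so v3 = True.
In (v2 ∨ ¬v3 ∨ ¬v6) only v2 is left, so v2 = True.
In (¬v2 ∨ ¬v4) only ¬v4 is left, so v4 = False.
In (v1 ∨ ¬v3) only v1 is left, so v1 = True.
In (¬v1 ∨ v4 ∨ ¬v5 ∨ ¬v6) only ¬v5 is left, so v5 = False.
All clauses satisfied.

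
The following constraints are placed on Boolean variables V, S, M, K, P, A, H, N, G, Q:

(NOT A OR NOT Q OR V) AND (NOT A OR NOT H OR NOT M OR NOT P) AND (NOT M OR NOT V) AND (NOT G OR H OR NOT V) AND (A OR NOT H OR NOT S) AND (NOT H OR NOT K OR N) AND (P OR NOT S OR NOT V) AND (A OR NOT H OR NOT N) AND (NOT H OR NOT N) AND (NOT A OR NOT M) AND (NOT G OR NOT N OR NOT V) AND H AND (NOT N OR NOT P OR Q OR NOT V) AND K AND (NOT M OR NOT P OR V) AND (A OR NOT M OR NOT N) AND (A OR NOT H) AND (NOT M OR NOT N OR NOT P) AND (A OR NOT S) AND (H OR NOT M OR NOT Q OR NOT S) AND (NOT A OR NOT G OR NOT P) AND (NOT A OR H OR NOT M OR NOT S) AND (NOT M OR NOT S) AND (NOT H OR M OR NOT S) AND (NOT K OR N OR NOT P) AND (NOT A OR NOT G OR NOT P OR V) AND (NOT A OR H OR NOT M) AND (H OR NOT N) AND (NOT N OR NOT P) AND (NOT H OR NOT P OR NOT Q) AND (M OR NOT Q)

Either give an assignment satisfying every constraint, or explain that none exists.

Case K = True:
  (H) forces H = True.
  (NOT H OR NOT K OR N) forces N = True.
  Clause (NOT H OR NOT N) is falsified — contradiction.
Case K = False:
  Clause (K) is falsified — contradiction.
Both cases fail, so the formula is unsatisfiable.

UNSATISFIABLE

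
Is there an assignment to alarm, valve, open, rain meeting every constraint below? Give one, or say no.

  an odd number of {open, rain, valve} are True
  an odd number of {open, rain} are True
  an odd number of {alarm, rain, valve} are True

alarm: False; valve: False; open: False; rain: True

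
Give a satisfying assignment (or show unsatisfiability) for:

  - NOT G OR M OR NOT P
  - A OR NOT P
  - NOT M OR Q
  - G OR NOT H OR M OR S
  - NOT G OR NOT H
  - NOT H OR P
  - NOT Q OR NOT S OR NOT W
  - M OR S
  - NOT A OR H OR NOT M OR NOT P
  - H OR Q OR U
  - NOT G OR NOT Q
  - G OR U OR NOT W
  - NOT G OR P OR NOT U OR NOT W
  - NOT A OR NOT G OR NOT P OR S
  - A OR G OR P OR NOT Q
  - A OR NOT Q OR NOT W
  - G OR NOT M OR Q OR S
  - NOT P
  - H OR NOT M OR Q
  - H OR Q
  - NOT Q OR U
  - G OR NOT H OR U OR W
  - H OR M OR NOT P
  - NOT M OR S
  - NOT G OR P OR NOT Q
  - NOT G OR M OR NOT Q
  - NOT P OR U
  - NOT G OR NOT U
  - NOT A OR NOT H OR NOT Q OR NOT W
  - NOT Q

Unsatisfiable

Case P = True:
  Clause (NOT P) is falsified — contradiction.
Case P = False:
  (NOT H OR P) forces H = False.
  (H OR Q) forces Q = True.
  Clause (NOT Q) is falsified — contradiction.
Both cases fail, so the formula is unsatisfiable.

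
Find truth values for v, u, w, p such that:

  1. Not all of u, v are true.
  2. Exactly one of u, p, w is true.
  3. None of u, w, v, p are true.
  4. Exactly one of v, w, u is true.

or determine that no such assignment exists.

No satisfying assignment exists.

Case v = True:
  Constraint (3) is violated (v=T) — contradiction.
Case v = False:
  (3) forces u = False.
  (3) forces w = False.
  Constraint (4) is violated (v=F, w=F, u=F) — contradiction.
Both cases fail — unsatisfiable.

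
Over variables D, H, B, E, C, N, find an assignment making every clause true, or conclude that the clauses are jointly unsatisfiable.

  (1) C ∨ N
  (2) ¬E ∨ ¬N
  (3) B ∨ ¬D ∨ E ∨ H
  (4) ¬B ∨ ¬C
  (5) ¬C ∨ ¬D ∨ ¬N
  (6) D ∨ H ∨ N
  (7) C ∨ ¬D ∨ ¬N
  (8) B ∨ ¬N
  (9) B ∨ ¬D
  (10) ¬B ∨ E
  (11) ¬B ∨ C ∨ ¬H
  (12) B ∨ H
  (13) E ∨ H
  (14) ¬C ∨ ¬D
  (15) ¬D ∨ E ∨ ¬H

Set D = False.
Try H = False:
  (D ∨ H ∨ N) forces N = True.
  (¬E ∨ ¬N) forces E = False.
  clause (E ∨ H) is falsified — backtrack.
So H = True.
Try B = True:
  (¬B ∨ ¬C) forces C = False.
  clause (¬B ∨ C ∨ ¬H) is falsified — backtrack.
So B = False.
  then (B ∨ ¬N) forces N = False.
  then (C ∨ N) forces C = True.
Set E = True.
All clauses satisfied.

D=F, H=T, B=F, E=T, C=T, N=F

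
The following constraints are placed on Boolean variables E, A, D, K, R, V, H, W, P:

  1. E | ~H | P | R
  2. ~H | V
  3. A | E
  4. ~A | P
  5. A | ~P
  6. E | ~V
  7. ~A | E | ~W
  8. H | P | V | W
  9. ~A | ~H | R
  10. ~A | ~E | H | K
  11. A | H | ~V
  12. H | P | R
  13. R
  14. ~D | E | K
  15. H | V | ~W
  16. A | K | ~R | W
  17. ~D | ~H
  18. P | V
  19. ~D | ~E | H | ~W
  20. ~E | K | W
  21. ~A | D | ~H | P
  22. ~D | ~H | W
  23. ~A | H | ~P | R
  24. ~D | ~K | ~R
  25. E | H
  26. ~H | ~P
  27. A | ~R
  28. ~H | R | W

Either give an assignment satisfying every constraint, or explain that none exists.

Unit clause (R) forces R = True.
In (A | ~R) only A is left, so A = True.
In (~A | P) only P is left, so P = True.
In (~H | ~P) only ~H is left, so H = False.
In (E | H) only E is left, so E = True.
In (~A | ~E | H | K) only K is left, so K = True.
In (~D | ~K | ~R) only ~D is left, so D = False.
Set V = False.
  then (H | V | ~W) forces W = False.
All clauses satisfied.

E=T, A=T, D=F, K=T, R=T, V=F, H=F, W=F, P=T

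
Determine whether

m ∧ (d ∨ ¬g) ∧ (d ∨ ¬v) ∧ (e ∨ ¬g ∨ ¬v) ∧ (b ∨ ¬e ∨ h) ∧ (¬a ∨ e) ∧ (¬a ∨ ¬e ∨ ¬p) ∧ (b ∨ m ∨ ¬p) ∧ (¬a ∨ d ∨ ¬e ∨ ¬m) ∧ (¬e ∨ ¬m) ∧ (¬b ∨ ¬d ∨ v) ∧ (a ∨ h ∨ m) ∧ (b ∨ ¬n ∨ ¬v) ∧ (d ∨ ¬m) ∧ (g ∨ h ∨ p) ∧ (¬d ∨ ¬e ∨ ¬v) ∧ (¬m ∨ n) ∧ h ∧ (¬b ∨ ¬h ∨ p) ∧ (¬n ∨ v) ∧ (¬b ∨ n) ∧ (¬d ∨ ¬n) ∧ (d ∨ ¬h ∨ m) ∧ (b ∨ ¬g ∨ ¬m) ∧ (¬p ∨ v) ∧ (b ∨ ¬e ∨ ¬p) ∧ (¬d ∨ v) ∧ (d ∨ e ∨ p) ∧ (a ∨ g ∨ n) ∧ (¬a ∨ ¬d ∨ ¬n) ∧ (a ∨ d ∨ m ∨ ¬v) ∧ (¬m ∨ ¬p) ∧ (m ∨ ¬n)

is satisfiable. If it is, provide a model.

Case m = True:
  (¬e ∨ ¬m) forces e = False.
  (¬a ∨ e) forces a = False.
  (d ∨ ¬m) forces d = True.
  (¬m ∨ n) forces n = True.
  Clause (¬d ∨ ¬n) is falsified — contradiction.
Case m = False:
  Clause (m) is falsified — contradiction.
Both cases fail, so the formula is unsatisfiable.

UNSATISFIABLE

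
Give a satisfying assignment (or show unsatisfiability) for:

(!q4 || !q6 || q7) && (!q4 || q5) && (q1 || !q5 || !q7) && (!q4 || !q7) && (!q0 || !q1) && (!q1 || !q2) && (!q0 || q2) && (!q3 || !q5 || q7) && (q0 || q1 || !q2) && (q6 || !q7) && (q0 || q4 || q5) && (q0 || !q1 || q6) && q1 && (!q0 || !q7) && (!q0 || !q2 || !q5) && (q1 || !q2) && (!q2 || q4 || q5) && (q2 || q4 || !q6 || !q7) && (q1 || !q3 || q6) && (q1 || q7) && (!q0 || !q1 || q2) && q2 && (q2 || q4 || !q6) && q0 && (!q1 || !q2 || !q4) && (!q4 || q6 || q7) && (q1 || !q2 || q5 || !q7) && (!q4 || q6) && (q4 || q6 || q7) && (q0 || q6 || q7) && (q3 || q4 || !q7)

Case q0 = True:
  (!q0 || !q1) forces q1 = False.
  Clause (q1) is falsified — contradiction.
Case q0 = False:
  Clause (q0) is falsified — contradiction.
Both cases fail, so the formula is unsatisfiable.

The formula is unsatisfiable.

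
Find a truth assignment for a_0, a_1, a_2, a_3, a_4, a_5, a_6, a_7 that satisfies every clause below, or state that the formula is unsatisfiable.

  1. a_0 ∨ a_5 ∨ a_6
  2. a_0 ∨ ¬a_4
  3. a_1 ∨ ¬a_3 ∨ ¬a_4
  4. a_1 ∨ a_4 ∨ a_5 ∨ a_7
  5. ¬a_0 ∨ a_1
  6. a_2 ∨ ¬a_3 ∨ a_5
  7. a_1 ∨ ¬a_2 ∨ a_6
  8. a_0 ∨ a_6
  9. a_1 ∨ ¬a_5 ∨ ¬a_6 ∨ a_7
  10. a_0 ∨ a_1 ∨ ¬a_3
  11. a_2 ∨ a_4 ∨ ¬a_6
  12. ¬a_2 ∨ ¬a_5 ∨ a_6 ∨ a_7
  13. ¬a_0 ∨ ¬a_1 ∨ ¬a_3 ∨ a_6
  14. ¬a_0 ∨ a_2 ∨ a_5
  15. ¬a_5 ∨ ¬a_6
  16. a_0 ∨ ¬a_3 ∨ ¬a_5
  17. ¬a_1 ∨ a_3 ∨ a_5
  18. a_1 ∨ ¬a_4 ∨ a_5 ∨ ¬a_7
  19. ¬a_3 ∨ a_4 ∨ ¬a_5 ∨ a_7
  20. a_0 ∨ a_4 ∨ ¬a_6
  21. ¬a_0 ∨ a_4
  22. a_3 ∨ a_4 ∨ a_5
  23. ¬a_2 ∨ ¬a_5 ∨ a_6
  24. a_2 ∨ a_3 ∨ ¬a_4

a_0: True, a_1: True, a_2: True, a_3: True, a_4: True, a_5: False, a_6: True, a_7: True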